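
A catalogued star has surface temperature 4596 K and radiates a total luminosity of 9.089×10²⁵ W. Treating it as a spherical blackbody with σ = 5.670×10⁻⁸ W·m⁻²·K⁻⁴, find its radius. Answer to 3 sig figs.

R ≈ 5.35×10⁸ m

L = 4πR²σT⁴ ⇒ R = √(L/(4πσT⁴)).
σT⁴ = 2.52990×10⁷ W/m², so R = √(9.089×10²⁵/(4π×2.52990×10⁷)) = 5.35×10⁸ m.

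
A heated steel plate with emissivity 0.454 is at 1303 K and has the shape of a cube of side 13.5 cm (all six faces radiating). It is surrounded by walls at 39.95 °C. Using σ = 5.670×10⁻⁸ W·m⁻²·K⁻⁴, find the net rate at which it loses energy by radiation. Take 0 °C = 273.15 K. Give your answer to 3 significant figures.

Net loss ≈ 8.09×10³ W

Surroundings: T = 39.95 °C + 273.15 = 313.10 K.
Area A = 6s² = 6×(0.135 m)² = 0.10935 m².
Net radiated power P_net = εσA(T⁴ − T₀⁴) = 0.454×5.670×10⁻⁸×0.10935×(1303⁴ − 313.10⁴).
T⁴ − T₀⁴ = 2.88256×10¹² − 9.61020×10⁹ = 2.87295×10¹² K⁴, so P_net = 8.09×10³ W.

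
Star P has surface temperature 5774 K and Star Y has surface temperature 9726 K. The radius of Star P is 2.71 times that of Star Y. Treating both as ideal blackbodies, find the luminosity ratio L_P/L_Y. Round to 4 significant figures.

L ∝ R²T⁴, so L_P/L_Y = (R_P/R_Y)²(T_P/T_Y)⁴ = (2.71)² × (5774/9726)⁴ = 7.3441 × 0.124214 = 0.9122.

L_P/L_Y ≈ 0.9122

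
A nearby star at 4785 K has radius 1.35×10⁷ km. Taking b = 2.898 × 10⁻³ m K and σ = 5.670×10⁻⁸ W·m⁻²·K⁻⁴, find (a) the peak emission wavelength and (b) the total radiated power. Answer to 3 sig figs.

λ_max ≈ 0.606 μm; P ≈ 6.81×10²⁸ W

(a) λ_max = b/T = 2.898×10⁻³/4785 = 6.056×10⁻⁷ m = 0.606 μm.
Surface area A = 4πR² = 4π(1.35×10¹⁰ m)² = 2.29022×10²¹ m².
(b) P = σAT⁴ = 5.670×10⁻⁸×2.29022×10²¹×(4785)⁴ = 6.81×10²⁸ W.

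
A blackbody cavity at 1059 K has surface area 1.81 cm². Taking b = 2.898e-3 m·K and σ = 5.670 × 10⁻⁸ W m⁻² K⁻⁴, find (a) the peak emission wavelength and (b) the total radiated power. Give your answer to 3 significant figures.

(a) λ_max = b/T = 2.898×10⁻³/1059 = 2.737×10⁻⁶ m = 2.74 μm.
Area A = 1.81 cm² = 1.81×10⁻⁴ m².
(b) P = σAT⁴ = 5.670×10⁻⁸×1.81×10⁻⁴×(1059)⁴ = 12.9 W.

λ_max ≈ 2.74 μm; P ≈ 12.9 W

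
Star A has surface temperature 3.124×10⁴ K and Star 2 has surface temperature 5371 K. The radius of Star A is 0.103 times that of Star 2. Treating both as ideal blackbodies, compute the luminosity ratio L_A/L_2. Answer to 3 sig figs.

L ∝ R²T⁴, so L_A/L_2 = (R_A/R_2)²(T_A/T_2)⁴ = (0.103)² × (3.124×10⁴/5371)⁴ = 0.010609 × 1144.52 = 12.1.

L_A/L_2 ≈ 12.1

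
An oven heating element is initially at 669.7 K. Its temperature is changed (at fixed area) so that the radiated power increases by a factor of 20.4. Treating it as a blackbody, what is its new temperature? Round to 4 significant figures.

P ∝ T⁴, so T₂/T₁ = (P₂/P₁)^(1/4) = (20.4)^(1/4) = 2.12524.
T₂ = 669.7 × 2.12524 = 1423 K.

T₂ ≈ 1423 K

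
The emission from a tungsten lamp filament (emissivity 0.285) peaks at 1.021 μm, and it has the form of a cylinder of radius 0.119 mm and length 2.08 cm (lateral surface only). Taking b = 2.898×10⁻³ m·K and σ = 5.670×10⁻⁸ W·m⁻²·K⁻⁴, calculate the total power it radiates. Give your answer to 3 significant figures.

Wien's law: T = b/λ_max = 2.898×10⁻³/1.021×10⁻⁶ = 2838.39 K.
Lateral area A = 2πrL = 2π×1.19×10⁻⁴×0.0208 = 1.55521×10⁻⁵ m².
Then P = εσAT⁴ = 0.285×5.670×10⁻⁸×1.55521×10⁻⁵×(2838.39)⁴ = 16.3 W.

P ≈ 16.3 W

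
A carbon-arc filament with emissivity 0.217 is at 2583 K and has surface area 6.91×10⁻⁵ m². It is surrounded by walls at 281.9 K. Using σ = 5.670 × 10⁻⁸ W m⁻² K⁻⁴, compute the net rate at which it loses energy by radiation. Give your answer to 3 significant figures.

Area A = 6.91×10⁻⁵ m².
Net radiated power P_net = εσA(T⁴ − T₀⁴) = 0.217×5.670×10⁻⁸×6.91×10⁻⁵×(2583⁴ − 281.9⁴).
T⁴ − T₀⁴ = 4.45141×10¹³ − 6.31510×10⁹ = 4.45078×10¹³ K⁴, so P_net = 37.8 W.

Net loss ≈ 37.8 W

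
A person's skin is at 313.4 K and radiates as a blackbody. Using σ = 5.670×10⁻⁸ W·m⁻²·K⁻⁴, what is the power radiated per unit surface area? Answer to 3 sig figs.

Stefan–Boltzmann: I = σT⁴ = 5.670×10⁻⁸ × (313.4)⁴ = 547 W/m².

I ≈ 547 W/m²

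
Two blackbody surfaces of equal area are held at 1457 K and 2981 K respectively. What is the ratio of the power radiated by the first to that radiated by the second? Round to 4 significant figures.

P₁/P₂ ≈ 0.05707

With equal areas, P₁/P₂ = (T₁/T₂)⁴ = (1457/2981)⁴ = 0.05707.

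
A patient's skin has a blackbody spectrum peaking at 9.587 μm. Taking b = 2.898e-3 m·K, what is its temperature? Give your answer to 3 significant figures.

Wien's law gives T = b/λ_max = (2.898×10⁻³ m·K)/(9.587×10⁻⁶ m) = 302 K.

T ≈ 302 K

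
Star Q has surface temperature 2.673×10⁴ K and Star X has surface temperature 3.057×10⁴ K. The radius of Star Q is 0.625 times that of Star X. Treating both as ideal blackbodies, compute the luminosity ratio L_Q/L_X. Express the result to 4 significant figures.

L_Q/L_X ≈ 0.2283

L ∝ R²T⁴, so L_Q/L_X = (R_Q/R_X)²(T_Q/T_X)⁴ = (0.625)² × (2.673×10⁴/3.057×10⁴)⁴ = 0.390625 × 0.584540 = 0.2283.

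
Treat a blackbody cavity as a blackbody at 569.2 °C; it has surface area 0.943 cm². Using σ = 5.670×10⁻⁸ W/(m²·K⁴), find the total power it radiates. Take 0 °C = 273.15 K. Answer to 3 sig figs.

T = 569.2 °C + 273.15 = 842.35 K.
Area A = 0.943 cm² = 9.43×10⁻⁵ m².
P = σAT⁴ = 5.670×10⁻⁸ × 9.43×10⁻⁵ × (842.35)⁴ = 2.69 W.

P ≈ 2.69 W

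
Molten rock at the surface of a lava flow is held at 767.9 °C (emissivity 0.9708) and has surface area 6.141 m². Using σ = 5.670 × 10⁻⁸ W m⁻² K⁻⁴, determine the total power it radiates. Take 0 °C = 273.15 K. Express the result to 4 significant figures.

T = 767.9 °C + 273.15 = 1041.05 K.
Area A = 6.141 m².
P = εσAT⁴ = 0.9708 × 5.670×10⁻⁸ × 6.141 × (1041.05)⁴ = 3.970×10⁵ W.

P ≈ 3.970×10⁵ W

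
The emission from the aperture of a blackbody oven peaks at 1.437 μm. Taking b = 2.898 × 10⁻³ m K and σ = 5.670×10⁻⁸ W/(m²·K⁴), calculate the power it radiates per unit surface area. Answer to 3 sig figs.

I ≈ 9.38×10⁵ W/m²

Wien's law: T = b/λ_max = 2.898×10⁻³/1.437×10⁻⁶ = 2016.70 K.
Then I = σT⁴ = 5.670×10⁻⁸×(2016.70)⁴ = 9.38×10⁵ W/m².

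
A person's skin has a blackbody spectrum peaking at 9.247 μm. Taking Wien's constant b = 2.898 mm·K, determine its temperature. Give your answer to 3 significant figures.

T ≈ 313 K

Wien's law gives T = b/λ_max = (2.898×10⁻³ m·K)/(9.247×10⁻⁶ m) = 313 K.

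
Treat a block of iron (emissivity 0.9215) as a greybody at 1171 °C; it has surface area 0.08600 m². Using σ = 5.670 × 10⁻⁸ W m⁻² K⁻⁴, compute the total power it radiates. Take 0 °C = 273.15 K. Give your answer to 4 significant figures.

P ≈ 1.954×10⁴ W

T = 1171 °C + 273.15 = 1444.15 K.
Area A = 0.08600 m².
P = εσAT⁴ = 0.9215 × 5.670×10⁻⁸ × 0.08600 × (1444.15)⁴ = 1.954×10⁴ W.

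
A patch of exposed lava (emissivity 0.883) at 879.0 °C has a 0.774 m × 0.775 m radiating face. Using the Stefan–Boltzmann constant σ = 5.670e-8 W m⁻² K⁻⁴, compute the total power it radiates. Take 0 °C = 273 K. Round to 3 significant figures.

P ≈ 5.29×10⁴ W

T = 879.0 °C + 273 = 1152.0 K.
Area A = 0.774 × 0.775 = 0.59985 m².
P = εσAT⁴ = 0.883 × 5.670×10⁻⁸ × 0.59985 × (1152.0)⁴ = 5.29×10⁴ W.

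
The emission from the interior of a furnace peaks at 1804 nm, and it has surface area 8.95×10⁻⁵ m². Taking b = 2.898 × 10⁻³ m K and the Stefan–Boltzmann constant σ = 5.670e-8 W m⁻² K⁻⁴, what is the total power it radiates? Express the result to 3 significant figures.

Wien's law: T = b/λ_max = 2.898×10⁻³/1.804×10⁻⁶ = 1606.43 K.
Area A = 8.95×10⁻⁵ m².
Then P = σAT⁴ = 5.670×10⁻⁸×8.95×10⁻⁵×(1606.43)⁴ = 33.8 W.

P ≈ 33.8 W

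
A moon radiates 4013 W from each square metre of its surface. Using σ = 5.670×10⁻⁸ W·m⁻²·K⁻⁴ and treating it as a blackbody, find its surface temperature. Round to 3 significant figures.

T ≈ 516 K

I = σT⁴, so T = (I/σ)^(1/4) = (4013/(5.670×10⁻⁸))^(1/4) = 516 K.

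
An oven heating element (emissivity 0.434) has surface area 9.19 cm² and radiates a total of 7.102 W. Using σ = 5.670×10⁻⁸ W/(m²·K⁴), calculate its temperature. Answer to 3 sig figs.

T ≈ 749 K

Area A = 9.19 cm² = 9.19×10⁻⁴ m².
P = εσAT⁴ ⇒ T = (P/(εσA))^(1/4) = (7.102/(0.434×5.670×10⁻⁸×9.19×10⁻⁴))^(1/4) = 749 K.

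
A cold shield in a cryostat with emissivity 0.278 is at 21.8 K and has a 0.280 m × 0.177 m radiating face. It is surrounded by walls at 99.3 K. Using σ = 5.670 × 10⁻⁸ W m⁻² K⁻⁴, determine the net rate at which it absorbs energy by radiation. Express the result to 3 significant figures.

Net gain ≈ 0.0758 W

Area A = 0.280 × 0.177 = 0.04956 m².
Net radiated power P_net = εσA(T⁴ − T₀⁴) = 0.278×5.670×10⁻⁸×0.04956×(21.8⁴ − 99.3⁴).
T⁴ − T₀⁴ = 2.25853×10⁵ − 9.72293×10⁷ = -9.70034×10⁷ K⁴, so P_net = -0.0758 W — negative, meaning a net gain of 0.0758 W.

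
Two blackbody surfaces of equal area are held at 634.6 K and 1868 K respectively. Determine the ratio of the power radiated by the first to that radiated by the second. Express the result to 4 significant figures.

With equal areas, P₁/P₂ = (T₁/T₂)⁴ = (634.6/1868)⁴ = 0.01332.

P₁/P₂ ≈ 0.01332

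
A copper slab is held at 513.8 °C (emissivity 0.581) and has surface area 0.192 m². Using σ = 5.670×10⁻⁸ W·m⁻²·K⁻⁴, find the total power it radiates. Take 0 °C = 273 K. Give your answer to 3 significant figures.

T = 513.8 °C + 273 = 786.8 K.
Area A = 0.192 m².
P = εσAT⁴ = 0.581 × 5.670×10⁻⁸ × 0.192 × (786.8)⁴ = 2.42×10³ W.

P ≈ 2.42×10³ W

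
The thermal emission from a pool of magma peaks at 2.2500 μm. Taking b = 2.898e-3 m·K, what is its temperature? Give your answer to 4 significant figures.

Wien's law gives T = b/λ_max = (2.898×10⁻³ m·K)/(2.2500×10⁻⁶ m) = 1288 K.

T ≈ 1288 K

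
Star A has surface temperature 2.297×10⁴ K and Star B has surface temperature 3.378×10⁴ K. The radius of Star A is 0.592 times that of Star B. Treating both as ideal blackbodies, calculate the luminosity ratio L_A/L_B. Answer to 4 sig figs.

L ∝ R²T⁴, so L_A/L_B = (R_A/R_B)²(T_A/T_B)⁴ = (0.592)² × (2.297×10⁴/3.378×10⁴)⁴ = 0.350464 × 0.213799 = 0.07493.

L_A/L_B ≈ 0.07493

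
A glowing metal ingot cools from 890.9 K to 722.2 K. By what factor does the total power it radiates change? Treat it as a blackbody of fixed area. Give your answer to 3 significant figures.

P₂/P₁ ≈ 0.432

P ∝ T⁴, so P₂/P₁ = (T₂/T₁)⁴ = (722.2/890.9)⁴ = (0.810641)⁴ = 0.432.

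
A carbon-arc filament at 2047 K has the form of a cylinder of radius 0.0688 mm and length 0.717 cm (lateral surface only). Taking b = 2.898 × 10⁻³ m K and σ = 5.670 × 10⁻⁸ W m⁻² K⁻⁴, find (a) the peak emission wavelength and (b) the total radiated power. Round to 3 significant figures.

(a) λ_max = b/T = 2.898×10⁻³/2047 = 1.416×10⁻⁶ m = 1.42×10³ nm.
Lateral area A = 2πrL = 2π×6.88×10⁻⁵×7.17×10⁻³ = 3.09947×10⁻⁶ m².
(b) P = σAT⁴ = 5.670×10⁻⁸×3.09947×10⁻⁶×(2047)⁴ = 3.09 W.

λ_max ≈ 1.42×10³ nm; P ≈ 3.09 W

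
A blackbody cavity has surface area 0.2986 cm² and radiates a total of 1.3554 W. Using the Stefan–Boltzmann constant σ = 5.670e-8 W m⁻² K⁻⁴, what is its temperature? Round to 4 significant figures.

Area A = 0.2986 cm² = 2.986×10⁻⁵ m².
P = σAT⁴ ⇒ T = (P/(σA))^(1/4) = (1.3554/(5.670×10⁻⁸×2.986×10⁻⁵))^(1/4) = 945.9 K.

T ≈ 945.9 K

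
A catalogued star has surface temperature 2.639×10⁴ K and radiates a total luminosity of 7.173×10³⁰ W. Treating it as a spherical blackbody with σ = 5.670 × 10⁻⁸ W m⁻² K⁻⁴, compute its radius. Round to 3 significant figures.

R ≈ 4.56×10⁹ m

L = 4πR²σT⁴ ⇒ R = √(L/(4πσT⁴)).
σT⁴ = 2.75005×10¹⁰ W/m², so R = √(7.173×10³⁰/(4π×2.75005×10¹⁰)) = 4.56×10⁹ m.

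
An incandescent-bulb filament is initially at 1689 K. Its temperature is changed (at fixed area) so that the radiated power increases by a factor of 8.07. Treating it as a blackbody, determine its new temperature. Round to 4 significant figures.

T₂ ≈ 2847 K

P ∝ T⁴, so T₂/T₁ = (P₂/P₁)^(1/4) = (8.07)^(1/4) = 1.68546.
T₂ = 1689 × 1.68546 = 2847 K.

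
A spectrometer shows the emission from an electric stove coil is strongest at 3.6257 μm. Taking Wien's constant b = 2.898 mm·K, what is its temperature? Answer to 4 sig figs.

T ≈ 799.3 K

Wien's law gives T = b/λ_max = (2.898×10⁻³ m·K)/(3.6257×10⁻⁶ m) = 799.3 K.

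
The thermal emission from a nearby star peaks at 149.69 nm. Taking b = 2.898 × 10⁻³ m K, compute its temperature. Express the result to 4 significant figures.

T ≈ 1.936×10⁴ K

Wien's law gives T = b/λ_max = (2.898×10⁻³ m·K)/(1.4969×10⁻⁷ m) = 1.936×10⁴ K.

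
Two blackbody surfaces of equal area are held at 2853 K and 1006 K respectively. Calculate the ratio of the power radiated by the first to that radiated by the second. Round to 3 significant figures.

P₁/P₂ ≈ 64.7

With equal areas, P₁/P₂ = (T₁/T₂)⁴ = (2853/1006)⁴ = 64.7.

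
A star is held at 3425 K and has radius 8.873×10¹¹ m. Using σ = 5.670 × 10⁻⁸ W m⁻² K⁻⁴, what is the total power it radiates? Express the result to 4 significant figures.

P ≈ 7.719×10³¹ W

Surface area A = 4πR² = 4π(8.873×10¹¹ m)² = 9.89352×10²⁴ m².
P = σAT⁴ = 5.670×10⁻⁸ × 9.89352×10²⁴ × (3425)⁴ = 7.719×10³¹ W.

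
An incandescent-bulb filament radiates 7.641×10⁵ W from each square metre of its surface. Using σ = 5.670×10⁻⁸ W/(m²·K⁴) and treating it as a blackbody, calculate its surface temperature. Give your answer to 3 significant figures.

T ≈ 1.92×10³ K

I = σT⁴, so T = (I/σ)^(1/4) = (7.641×10⁵/(5.670×10⁻⁸))^(1/4) = 1.92×10³ K.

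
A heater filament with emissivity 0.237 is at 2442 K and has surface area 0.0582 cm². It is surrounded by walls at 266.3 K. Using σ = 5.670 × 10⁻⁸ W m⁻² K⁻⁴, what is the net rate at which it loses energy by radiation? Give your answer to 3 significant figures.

Area A = 0.0582 cm² = 5.82×10⁻⁶ m².
Net radiated power P_net = εσA(T⁴ − T₀⁴) = 0.237×5.670×10⁻⁸×5.82×10⁻⁶×(2442⁴ − 266.3⁴).
T⁴ − T₀⁴ = 3.55617×10¹³ − 5.02904×10⁹ = 3.55567×10¹³ K⁴, so P_net = 2.78 W.

Net loss ≈ 2.78 W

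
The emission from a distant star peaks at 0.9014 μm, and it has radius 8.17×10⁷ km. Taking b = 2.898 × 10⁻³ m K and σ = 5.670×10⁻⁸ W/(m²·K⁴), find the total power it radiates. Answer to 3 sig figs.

P ≈ 5.08×10²⁹ W

Wien's law: T = b/λ_max = 2.898×10⁻³/9.014×10⁻⁷ = 3215.00 K.
Surface area A = 4πR² = 4π(8.17×10¹⁰ m)² = 8.38791×10²² m².
Then P = σAT⁴ = 5.670×10⁻⁸×8.38791×10²²×(3215.00)⁴ = 5.08×10²⁹ W.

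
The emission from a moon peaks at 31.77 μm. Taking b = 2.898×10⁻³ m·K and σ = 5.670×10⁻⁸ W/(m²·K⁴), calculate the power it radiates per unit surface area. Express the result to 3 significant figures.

Wien's law: T = b/λ_max = 2.898×10⁻³/3.177×10⁻⁵ = 91.2181 K.
Then I = σT⁴ = 5.670×10⁻⁸×(91.2181)⁴ = 3.93 W/m².

I ≈ 3.93 W/m²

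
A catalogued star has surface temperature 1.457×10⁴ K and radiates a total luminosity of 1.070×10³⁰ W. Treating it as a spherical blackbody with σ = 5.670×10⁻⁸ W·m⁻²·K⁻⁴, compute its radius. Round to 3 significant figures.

L = 4πR²σT⁴ ⇒ R = √(L/(4πσT⁴)).
σT⁴ = 2.55518×10⁹ W/m², so R = √(1.070×10³⁰/(4π×2.55518×10⁹)) = 5.77×10⁹ m.

R ≈ 5.77×10⁹ m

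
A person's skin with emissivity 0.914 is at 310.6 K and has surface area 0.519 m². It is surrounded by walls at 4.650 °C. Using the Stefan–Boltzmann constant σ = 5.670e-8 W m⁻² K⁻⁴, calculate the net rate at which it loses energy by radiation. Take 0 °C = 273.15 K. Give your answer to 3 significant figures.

Surroundings: T = 4.650 °C + 273.15 = 277.800 K.
Area A = 0.519 m².
Net radiated power P_net = εσA(T⁴ − T₀⁴) = 0.914×5.670×10⁻⁸×0.519×(310.6⁴ − 277.800⁴).
T⁴ − T₀⁴ = 9.30692×10⁹ − 5.95565×10⁹ = 3.35127×10⁹ K⁴, so P_net = 90.1 W.

Net loss ≈ 90.1 W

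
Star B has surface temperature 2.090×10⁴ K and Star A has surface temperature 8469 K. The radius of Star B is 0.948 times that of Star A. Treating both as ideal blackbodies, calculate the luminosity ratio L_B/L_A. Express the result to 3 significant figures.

L ∝ R²T⁴, so L_B/L_A = (R_B/R_A)²(T_B/T_A)⁴ = (0.948)² × (2.090×10⁴/8469)⁴ = 0.898704 × 37.0900 = 33.3.

L_B/L_A ≈ 33.3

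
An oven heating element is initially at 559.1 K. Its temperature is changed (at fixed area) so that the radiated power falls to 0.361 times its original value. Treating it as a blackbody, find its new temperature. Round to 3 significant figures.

T₂ ≈ 433 K

P ∝ T⁴, so T₂/T₁ = (P₂/P₁)^(1/4) = (0.361)^(1/4) = 0.775134.
T₂ = 559.1 × 0.775134 = 433 K.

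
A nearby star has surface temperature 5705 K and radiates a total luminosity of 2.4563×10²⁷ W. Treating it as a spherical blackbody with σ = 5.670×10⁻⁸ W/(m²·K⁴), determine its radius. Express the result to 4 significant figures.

L = 4πR²σT⁴ ⇒ R = √(L/(4πσT⁴)).
σT⁴ = 6.00628×10⁷ W/m², so R = √(2.4563×10²⁷/(4π×6.00628×10⁷)) = 1.804×10⁹ m.

R ≈ 1.804×10⁹ m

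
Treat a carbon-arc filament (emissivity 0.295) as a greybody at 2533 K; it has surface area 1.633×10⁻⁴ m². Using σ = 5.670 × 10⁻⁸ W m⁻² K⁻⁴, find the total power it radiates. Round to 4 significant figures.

P ≈ 112.4 W

Area A = 1.633×10⁻⁴ m².
P = εσAT⁴ = 0.295 × 5.670×10⁻⁸ × 1.633×10⁻⁴ × (2533)⁴ = 112.4 W.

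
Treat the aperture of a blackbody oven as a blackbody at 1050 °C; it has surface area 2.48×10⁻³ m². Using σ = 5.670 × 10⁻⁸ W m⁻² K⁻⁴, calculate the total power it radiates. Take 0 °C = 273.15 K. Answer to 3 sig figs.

P ≈ 431 W

T = 1050 °C + 273.15 = 1323.15 K.
Area A = 2.48×10⁻³ m².
P = σAT⁴ = 5.670×10⁻⁸ × 2.48×10⁻³ × (1323.15)⁴ = 431 W.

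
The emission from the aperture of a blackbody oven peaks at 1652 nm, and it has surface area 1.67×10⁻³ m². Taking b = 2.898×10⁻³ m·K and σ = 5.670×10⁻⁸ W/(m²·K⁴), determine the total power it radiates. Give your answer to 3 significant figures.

P ≈ 897 W

Wien's law: T = b/λ_max = 2.898×10⁻³/1.652×10⁻⁶ = 1754.24 K.
Area A = 1.67×10⁻³ m².
Then P = σAT⁴ = 5.670×10⁻⁸×1.67×10⁻³×(1754.24)⁴ = 897 W.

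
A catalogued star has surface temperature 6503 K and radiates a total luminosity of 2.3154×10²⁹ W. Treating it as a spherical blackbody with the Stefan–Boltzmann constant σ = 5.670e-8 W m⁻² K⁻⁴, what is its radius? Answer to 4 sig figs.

R ≈ 1.348×10¹⁰ m

L = 4πR²σT⁴ ⇒ R = √(L/(4πσT⁴)).
σT⁴ = 1.01400×10⁸ W/m², so R = √(2.3154×10²⁹/(4π×1.01400×10⁸)) = 1.348×10¹⁰ m.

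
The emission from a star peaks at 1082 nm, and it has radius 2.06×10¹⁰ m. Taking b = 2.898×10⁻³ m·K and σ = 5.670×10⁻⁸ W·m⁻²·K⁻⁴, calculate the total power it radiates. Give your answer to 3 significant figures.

P ≈ 1.56×10²⁸ W

Wien's law: T = b/λ_max = 2.898×10⁻³/1.082×10⁻⁶ = 2678.37 K.
Surface area A = 4πR² = 4π(2.06×10¹⁰ m)² = 5.33267×10²¹ m².
Then P = σAT⁴ = 5.670×10⁻⁸×5.33267×10²¹×(2678.37)⁴ = 1.56×10²⁸ W.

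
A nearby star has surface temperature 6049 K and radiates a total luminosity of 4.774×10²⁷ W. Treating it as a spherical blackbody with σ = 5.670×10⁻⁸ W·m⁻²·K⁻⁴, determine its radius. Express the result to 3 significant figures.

L = 4πR²σT⁴ ⇒ R = √(L/(4πσT⁴)).
σT⁴ = 7.59132×10⁷ W/m², so R = √(4.774×10²⁷/(4π×7.59132×10⁷)) = 2.24×10⁹ m.

R ≈ 2.24×10⁹ m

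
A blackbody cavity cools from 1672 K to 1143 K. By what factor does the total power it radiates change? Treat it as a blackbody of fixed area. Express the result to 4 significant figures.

P ∝ T⁴, so P₂/P₁ = (T₂/T₁)⁴ = (1143/1672)⁴ = (0.683612)⁴ = 0.2184.

P₂/P₁ ≈ 0.2184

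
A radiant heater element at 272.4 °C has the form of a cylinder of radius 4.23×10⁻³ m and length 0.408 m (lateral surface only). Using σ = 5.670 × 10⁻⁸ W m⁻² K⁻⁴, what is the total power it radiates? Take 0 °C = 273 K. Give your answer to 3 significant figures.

P ≈ 54.4 W

T = 272.4 °C + 273 = 545.4 K.
Lateral area A = 2πrL = 2π×4.23×10⁻³×0.408 = 0.0108438 m².
P = σAT⁴ = 5.670×10⁻⁸ × 0.0108438 × (545.4)⁴ = 54.4 W.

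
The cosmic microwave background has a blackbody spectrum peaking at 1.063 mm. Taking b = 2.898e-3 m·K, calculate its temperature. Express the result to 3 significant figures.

Wien's law gives T = b/λ_max = (2.898×10⁻³ m·K)/(1.063×10⁻³ m) = 2.73 K.

T ≈ 2.73 K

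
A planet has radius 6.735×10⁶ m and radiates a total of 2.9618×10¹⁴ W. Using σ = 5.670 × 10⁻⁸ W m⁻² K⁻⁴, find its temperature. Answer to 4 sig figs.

T ≈ 55.02 K

Surface area A = 4πR² = 4π(6.735×10⁶ m)² = 5.70013×10¹⁴ m².
P = σAT⁴ ⇒ T = (P/(σA))^(1/4) = (2.9618×10¹⁴/(5.670×10⁻⁸×5.70013×10¹⁴))^(1/4) = 55.02 K.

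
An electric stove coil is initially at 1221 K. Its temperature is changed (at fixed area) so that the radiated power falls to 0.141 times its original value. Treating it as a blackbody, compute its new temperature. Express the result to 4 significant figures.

P ∝ T⁴, so T₂/T₁ = (P₂/P₁)^(1/4) = (0.141)^(1/4) = 0.612780.
T₂ = 1221 × 0.612780 = 748.2 K.

T₂ ≈ 748.2 K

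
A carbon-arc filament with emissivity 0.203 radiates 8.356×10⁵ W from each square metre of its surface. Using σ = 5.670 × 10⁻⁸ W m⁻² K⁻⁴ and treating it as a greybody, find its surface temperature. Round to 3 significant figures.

I = εσT⁴, so T = (I/εσ)^(1/4) = (8.356×10⁵/(0.203×5.670×10⁻⁸))^(1/4) = 2.92×10³ K.

T ≈ 2.92×10³ K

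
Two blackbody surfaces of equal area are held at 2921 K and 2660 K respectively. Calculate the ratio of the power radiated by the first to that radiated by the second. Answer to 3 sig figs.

P₁/P₂ ≈ 1.45

With equal areas, P₁/P₂ = (T₁/T₂)⁴ = (2921/2660)⁴ = 1.45.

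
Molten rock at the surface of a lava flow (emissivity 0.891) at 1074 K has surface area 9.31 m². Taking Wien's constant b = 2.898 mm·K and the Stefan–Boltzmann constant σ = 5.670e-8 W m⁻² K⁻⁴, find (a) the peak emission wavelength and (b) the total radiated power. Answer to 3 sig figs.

λ_max ≈ 2.70 μm; P ≈ 6.26×10⁵ W

(a) λ_max = b/T = 2.898×10⁻³/1074 = 2.698×10⁻⁶ m = 2.70 μm.
Area A = 9.31 m².
(b) P = εσAT⁴ = 0.891×5.670×10⁻⁸×9.31×(1074)⁴ = 6.26×10⁵ W.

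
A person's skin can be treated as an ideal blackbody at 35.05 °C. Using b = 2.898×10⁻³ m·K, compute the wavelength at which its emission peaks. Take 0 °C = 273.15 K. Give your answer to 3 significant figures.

T = 35.05 °C + 273.15 = 308.20 K.
Wien's displacement law: λ_max = b/T = (2.898×10⁻³ m·K)/(308.20 K) = 9.403×10⁻⁶ m.
That is 9.40 μm, in the infrared range.

λ_max ≈ 9.40 μm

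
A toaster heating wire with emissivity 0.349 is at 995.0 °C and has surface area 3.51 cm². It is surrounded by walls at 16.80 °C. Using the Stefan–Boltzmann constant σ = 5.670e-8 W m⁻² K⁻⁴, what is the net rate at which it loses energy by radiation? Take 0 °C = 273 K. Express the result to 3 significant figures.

Net loss ≈ 17.9 W

T = 995.0 °C + 273 = 1268.0 K.
Surroundings: T = 16.80 °C + 273 = 289.80 K.
Area A = 3.51 cm² = 3.51×10⁻⁴ m².
Net radiated power P_net = εσA(T⁴ − T₀⁴) = 0.349×5.670×10⁻⁸×3.51×10⁻⁴×(1268.0⁴ − 289.80⁴).
T⁴ − T₀⁴ = 2.58510×10¹² − 7.05332×10⁹ = 2.57805×10¹² K⁴, so P_net = 17.9 W.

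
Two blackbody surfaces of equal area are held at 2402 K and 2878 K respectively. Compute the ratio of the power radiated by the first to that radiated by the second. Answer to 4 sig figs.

P₁/P₂ ≈ 0.4852

With equal areas, P₁/P₂ = (T₁/T₂)⁴ = (2402/2878)⁴ = 0.4852.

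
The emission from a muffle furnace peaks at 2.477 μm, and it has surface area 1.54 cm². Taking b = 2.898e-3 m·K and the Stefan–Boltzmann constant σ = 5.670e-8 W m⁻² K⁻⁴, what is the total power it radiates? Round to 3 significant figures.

P ≈ 16.4 W

Wien's law: T = b/λ_max = 2.898×10⁻³/2.477×10⁻⁶ = 1169.96 K.
Area A = 1.54 cm² = 1.54×10⁻⁴ m².
Then P = σAT⁴ = 5.670×10⁻⁸×1.54×10⁻⁴×(1169.96)⁴ = 16.4 W.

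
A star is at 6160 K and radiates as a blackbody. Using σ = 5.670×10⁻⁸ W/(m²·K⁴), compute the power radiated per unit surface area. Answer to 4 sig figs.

Stefan–Boltzmann: I = σT⁴ = 5.670×10⁻⁸ × (6160)⁴ = 8.164×10⁷ W/m².

I ≈ 8.164×10⁷ W/m²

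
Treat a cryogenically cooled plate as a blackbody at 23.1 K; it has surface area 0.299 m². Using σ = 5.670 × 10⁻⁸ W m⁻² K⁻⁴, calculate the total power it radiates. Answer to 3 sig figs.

Area A = 0.299 m².
P = σAT⁴ = 5.670×10⁻⁸ × 0.299 × (23.1)⁴ = 4.83×10⁻³ W.

P ≈ 4.83×10⁻³ W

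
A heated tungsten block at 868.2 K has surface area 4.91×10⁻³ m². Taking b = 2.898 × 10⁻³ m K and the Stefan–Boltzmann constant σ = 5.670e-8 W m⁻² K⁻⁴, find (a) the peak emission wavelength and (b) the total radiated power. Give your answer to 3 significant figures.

(a) λ_max = b/T = 2.898×10⁻³/868.2 = 3.338×10⁻⁶ m = 3.34 μm.
Area A = 4.91×10⁻³ m².
(b) P = σAT⁴ = 5.670×10⁻⁸×4.91×10⁻³×(868.2)⁴ = 158 W.

λ_max ≈ 3.34 μm; P ≈ 158 W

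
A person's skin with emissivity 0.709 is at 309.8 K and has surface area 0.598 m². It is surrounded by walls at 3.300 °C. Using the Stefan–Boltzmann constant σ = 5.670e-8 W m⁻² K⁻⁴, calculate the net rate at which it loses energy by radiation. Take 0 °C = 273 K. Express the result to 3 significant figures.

Net loss ≈ 81.3 W

Surroundings: T = 3.300 °C + 273 = 276.300 K.
Area A = 0.598 m².
Net radiated power P_net = εσA(T⁴ − T₀⁴) = 0.709×5.670×10⁻⁸×0.598×(309.8⁴ − 276.300⁴).
T⁴ − T₀⁴ = 9.21140×10⁹ − 5.82805×10⁹ = 3.38335×10⁹ K⁴, so P_net = 81.3 W.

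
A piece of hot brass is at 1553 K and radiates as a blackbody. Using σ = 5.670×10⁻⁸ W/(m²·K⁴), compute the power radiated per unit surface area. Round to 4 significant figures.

I ≈ 3.298×10⁵ W/m²

Stefan–Boltzmann: I = σT⁴ = 5.670×10⁻⁸ × (1553)⁴ = 3.298×10⁵ W/m².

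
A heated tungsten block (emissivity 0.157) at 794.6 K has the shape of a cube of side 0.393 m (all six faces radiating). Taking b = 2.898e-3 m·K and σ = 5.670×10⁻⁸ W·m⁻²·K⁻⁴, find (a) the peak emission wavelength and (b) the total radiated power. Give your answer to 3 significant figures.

(a) λ_max = b/T = 2.898×10⁻³/794.6 = 3.647×10⁻⁶ m = 3.65 μm.
Area A = 6s² = 6×(0.393 m)² = 0.926694 m².
(b) P = εσAT⁴ = 0.157×5.670×10⁻⁸×0.926694×(794.6)⁴ = 3.29×10³ W.

λ_max ≈ 3.65 μm; P ≈ 3.29×10³ W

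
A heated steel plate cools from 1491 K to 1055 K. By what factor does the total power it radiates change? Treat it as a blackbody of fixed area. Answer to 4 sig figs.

P ∝ T⁴, so P₂/P₁ = (T₂/T₁)⁴ = (1055/1491)⁴ = (0.707579)⁴ = 0.2507.

P₂/P₁ ≈ 0.2507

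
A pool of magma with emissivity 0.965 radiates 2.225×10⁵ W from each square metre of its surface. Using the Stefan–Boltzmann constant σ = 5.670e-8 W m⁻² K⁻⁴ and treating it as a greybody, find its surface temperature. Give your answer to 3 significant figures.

I = εσT⁴, so T = (I/εσ)^(1/4) = (2.225×10⁵/(0.965×5.670×10⁻⁸))^(1/4) = 1.42×10³ K.

T ≈ 1.42×10³ K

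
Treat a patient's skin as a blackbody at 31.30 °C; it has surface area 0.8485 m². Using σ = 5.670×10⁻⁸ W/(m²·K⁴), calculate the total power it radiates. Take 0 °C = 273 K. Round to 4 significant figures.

T = 31.30 °C + 273 = 304.30 K.
Area A = 0.8485 m².
P = σAT⁴ = 5.670×10⁻⁸ × 0.8485 × (304.30)⁴ = 412.5 W.

P ≈ 412.5 W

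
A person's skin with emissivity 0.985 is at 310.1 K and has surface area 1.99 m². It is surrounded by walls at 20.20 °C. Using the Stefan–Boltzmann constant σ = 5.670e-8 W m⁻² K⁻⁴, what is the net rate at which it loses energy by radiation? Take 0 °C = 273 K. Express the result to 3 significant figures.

Net loss ≈ 206 W

Surroundings: T = 20.20 °C + 273 = 293.20 K.
Area A = 1.99 m².
Net radiated power P_net = εσA(T⁴ − T₀⁴) = 0.985×5.670×10⁻⁸×1.99×(310.1⁴ − 293.20⁴).
T⁴ − T₀⁴ = 9.24713×10⁹ − 7.39019×10⁹ = 1.85694×10⁹ K⁴, so P_net = 206 W.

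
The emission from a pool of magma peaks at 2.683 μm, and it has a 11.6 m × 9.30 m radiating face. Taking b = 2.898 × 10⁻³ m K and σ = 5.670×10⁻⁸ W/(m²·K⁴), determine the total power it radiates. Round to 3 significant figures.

Wien's law: T = b/λ_max = 2.898×10⁻³/2.683×10⁻⁶ = 1080.13 K.
Area A = 11.6 × 9.30 = 107.88 m².
Then P = σAT⁴ = 5.670×10⁻⁸×107.88×(1080.13)⁴ = 8.33×10⁶ W.

P ≈ 8.33×10⁶ W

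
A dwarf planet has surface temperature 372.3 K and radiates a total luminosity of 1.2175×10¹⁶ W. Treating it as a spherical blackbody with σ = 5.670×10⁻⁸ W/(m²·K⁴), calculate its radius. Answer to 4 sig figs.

R ≈ 9.431×10⁵ m

L = 4πR²σT⁴ ⇒ R = √(L/(4πσT⁴)).
σT⁴ = 1089.32 W/m², so R = √(1.2175×10¹⁶/(4π×1089.32)) = 9.431×10⁵ m.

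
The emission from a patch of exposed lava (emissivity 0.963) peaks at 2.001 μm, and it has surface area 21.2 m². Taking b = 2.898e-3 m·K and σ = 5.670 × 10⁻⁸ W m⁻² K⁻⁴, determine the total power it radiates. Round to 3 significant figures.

Wien's law: T = b/λ_max = 2.898×10⁻³/2.001×10⁻⁶ = 1448.28 K.
Area A = 21.2 m².
Then P = εσAT⁴ = 0.963×5.670×10⁻⁸×21.2×(1448.28)⁴ = 5.09×10⁶ W.

P ≈ 5.09×10⁶ W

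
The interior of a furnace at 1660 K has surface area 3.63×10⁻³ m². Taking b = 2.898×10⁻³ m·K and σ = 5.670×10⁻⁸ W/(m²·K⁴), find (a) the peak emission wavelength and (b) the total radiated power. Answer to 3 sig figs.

λ_max ≈ 1.75×10³ nm; P ≈ 1.56×10³ W

(a) λ_max = b/T = 2.898×10⁻³/1660 = 1.746×10⁻⁶ m = 1.75×10³ nm.
Area A = 3.63×10⁻³ m².
(b) P = σAT⁴ = 5.670×10⁻⁸×3.63×10⁻³×(1660)⁴ = 1.56×10³ W.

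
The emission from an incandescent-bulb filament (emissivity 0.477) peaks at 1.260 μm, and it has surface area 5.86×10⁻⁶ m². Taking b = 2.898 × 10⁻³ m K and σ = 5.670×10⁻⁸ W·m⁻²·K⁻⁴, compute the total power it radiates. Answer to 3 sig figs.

P ≈ 4.44 W

Wien's law: T = b/λ_max = 2.898×10⁻³/1.260×10⁻⁶ = 2300.00 K.
Area A = 5.86×10⁻⁶ m².
Then P = εσAT⁴ = 0.477×5.670×10⁻⁸×5.86×10⁻⁶×(2300.00)⁴ = 4.44 W.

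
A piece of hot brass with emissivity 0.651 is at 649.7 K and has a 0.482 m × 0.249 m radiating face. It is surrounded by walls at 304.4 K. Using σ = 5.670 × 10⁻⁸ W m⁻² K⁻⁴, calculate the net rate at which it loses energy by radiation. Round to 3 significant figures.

Net loss ≈ 751 W

Area A = 0.482 × 0.249 = 0.120018 m².
Net radiated power P_net = εσA(T⁴ − T₀⁴) = 0.651×5.670×10⁻⁸×0.120018×(649.7⁴ − 304.4⁴).
T⁴ − T₀⁴ = 1.78177×10¹¹ − 8.58576×10⁹ = 1.69591×10¹¹ K⁴, so P_net = 751 W.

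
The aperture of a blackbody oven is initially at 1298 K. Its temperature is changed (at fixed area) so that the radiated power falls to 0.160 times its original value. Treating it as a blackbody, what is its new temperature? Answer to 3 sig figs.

T₂ ≈ 821 K

P ∝ T⁴, so T₂/T₁ = (P₂/P₁)^(1/4) = (0.160)^(1/4) = 0.632456.
T₂ = 1298 × 0.632456 = 821 K.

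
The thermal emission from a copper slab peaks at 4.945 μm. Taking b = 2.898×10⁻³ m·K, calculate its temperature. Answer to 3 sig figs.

T ≈ 586 K

Wien's law gives T = b/λ_max = (2.898×10⁻³ m·K)/(4.945×10⁻⁶ m) = 586 K.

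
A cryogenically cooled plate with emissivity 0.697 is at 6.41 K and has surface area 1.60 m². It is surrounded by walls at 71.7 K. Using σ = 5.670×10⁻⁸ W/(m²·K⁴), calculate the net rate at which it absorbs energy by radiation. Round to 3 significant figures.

Area A = 1.60 m².
Net radiated power P_net = εσA(T⁴ − T₀⁴) = 0.697×5.670×10⁻⁸×1.60×(6.41⁴ − 71.7⁴).
T⁴ − T₀⁴ = 1688.23 − 2.64287×10⁷ = -2.64270×10⁷ K⁴, so P_net = -1.67 W — negative, meaning a net gain of 1.67 W.

Net gain ≈ 1.67 W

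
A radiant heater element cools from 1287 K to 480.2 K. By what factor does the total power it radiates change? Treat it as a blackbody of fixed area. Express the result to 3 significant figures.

P ∝ T⁴, so P₂/P₁ = (T₂/T₁)⁴ = (480.2/1287)⁴ = (0.373116)⁴ = 0.0194.

P₂/P₁ ≈ 0.0194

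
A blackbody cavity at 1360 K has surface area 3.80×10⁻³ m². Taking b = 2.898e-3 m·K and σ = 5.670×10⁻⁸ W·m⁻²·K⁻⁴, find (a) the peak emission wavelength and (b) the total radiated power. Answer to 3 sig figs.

(a) λ_max = b/T = 2.898×10⁻³/1360 = 2.131×10⁻⁶ m = 2.13 μm.
Area A = 3.80×10⁻³ m².
(b) P = σAT⁴ = 5.670×10⁻⁸×3.80×10⁻³×(1360)⁴ = 737 W.

λ_max ≈ 2.13 μm; P ≈ 737 W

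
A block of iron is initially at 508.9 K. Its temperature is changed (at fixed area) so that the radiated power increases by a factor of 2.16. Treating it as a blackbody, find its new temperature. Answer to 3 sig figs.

P ∝ T⁴, so T₂/T₁ = (P₂/P₁)^(1/4) = (2.16)^(1/4) = 1.21231.
T₂ = 508.9 × 1.21231 = 617 K.

T₂ ≈ 617 K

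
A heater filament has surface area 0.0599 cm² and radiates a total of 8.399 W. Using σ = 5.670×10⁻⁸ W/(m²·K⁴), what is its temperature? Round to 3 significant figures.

Area A = 0.0599 cm² = 5.99×10⁻⁶ m².
P = σAT⁴ ⇒ T = (P/(σA))^(1/4) = (8.399/(5.670×10⁻⁸×5.99×10⁻⁶))^(1/4) = 2.23×10³ K.

T ≈ 2.23×10³ K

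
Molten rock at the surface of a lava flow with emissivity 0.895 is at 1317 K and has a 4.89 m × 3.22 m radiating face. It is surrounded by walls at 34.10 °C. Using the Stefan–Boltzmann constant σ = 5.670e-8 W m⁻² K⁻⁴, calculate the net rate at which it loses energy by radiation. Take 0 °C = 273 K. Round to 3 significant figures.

Net loss ≈ 2.40×10⁶ W

Surroundings: T = 34.10 °C + 273 = 307.10 K.
Area A = 4.89 × 3.22 = 15.7458 m².
Net radiated power P_net = εσA(T⁴ − T₀⁴) = 0.895×5.670×10⁻⁸×15.7458×(1317⁴ − 307.10⁴).
T⁴ − T₀⁴ = 3.00845×10¹² − 8.89445×10⁹ = 2.99956×10¹² K⁴, so P_net = 2.40×10⁶ W.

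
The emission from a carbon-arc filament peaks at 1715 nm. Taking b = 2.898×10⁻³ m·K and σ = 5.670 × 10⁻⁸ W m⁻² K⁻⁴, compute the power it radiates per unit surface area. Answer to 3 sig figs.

Wien's law: T = b/λ_max = 2.898×10⁻³/1.715×10⁻⁶ = 1689.80 K.
Then I = σT⁴ = 5.670×10⁻⁸×(1689.80)⁴ = 4.62×10⁵ W/m².

I ≈ 4.62×10⁵ W/m²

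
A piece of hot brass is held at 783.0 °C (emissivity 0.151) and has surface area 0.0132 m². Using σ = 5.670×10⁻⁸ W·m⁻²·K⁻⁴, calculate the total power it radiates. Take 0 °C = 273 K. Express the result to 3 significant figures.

T = 783.0 °C + 273 = 1056.0 K.
Area A = 0.0132 m².
P = εσAT⁴ = 0.151 × 5.670×10⁻⁸ × 0.0132 × (1056.0)⁴ = 141 W.

P ≈ 141 W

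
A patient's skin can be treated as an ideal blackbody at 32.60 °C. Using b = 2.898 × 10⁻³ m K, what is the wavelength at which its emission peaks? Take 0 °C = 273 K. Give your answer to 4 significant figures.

T = 32.60 °C + 273 = 305.60 K.
Wien's displacement law: λ_max = b/T = (2.898×10⁻³ m·K)/(305.60 K) = 9.4830×10⁻⁶ m.
That is 9.483 μm, in the infrared range.

λ_max ≈ 9.483 μm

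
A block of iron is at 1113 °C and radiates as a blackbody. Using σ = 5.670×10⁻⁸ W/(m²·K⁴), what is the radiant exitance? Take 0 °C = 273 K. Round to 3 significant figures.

T = 1113 °C + 273 = 1386 K.
Stefan–Boltzmann: I = σT⁴ = 5.670×10⁻⁸ × (1386)⁴ = 2.09×10⁵ W/m².

I ≈ 2.09×10⁵ W/m²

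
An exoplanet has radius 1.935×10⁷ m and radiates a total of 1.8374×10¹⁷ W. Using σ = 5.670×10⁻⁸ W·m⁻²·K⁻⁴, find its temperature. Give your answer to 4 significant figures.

Surface area A = 4πR² = 4π(1.935×10⁷ m)² = 4.70513×10¹⁵ m².
P = σAT⁴ ⇒ T = (P/(σA))^(1/4) = (1.8374×10¹⁷/(5.670×10⁻⁸×4.70513×10¹⁵))^(1/4) = 162.0 K.

T ≈ 162.0 K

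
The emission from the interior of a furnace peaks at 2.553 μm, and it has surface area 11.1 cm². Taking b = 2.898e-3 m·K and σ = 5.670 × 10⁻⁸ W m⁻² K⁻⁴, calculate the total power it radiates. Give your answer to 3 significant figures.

Wien's law: T = b/λ_max = 2.898×10⁻³/2.553×10⁻⁶ = 1135.14 K.
Area A = 11.1 cm² = 1.11×10⁻³ m².
Then P = σAT⁴ = 5.670×10⁻⁸×1.11×10⁻³×(1135.14)⁴ = 104 W.

P ≈ 104 W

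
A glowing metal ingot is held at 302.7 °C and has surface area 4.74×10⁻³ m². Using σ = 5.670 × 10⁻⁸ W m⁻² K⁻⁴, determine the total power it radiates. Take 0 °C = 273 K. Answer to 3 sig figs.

P ≈ 29.5 W

T = 302.7 °C + 273 = 575.7 K.
Area A = 4.74×10⁻³ m².
P = σAT⁴ = 5.670×10⁻⁸ × 4.74×10⁻³ × (575.7)⁴ = 29.5 W.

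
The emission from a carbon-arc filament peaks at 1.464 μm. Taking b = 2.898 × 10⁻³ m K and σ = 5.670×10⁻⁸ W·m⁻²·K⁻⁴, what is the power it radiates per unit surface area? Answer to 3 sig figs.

Wien's law: T = b/λ_max = 2.898×10⁻³/1.464×10⁻⁶ = 1979.51 K.
Then I = σT⁴ = 5.670×10⁻⁸×(1979.51)⁴ = 8.71×10⁵ W/m².

I ≈ 8.71×10⁵ W/m²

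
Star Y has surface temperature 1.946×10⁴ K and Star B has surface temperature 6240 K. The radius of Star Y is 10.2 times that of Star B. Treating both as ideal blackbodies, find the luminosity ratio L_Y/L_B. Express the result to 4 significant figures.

L_Y/L_B ≈ 9841

L ∝ R²T⁴, so L_Y/L_B = (R_Y/R_B)²(T_Y/T_B)⁴ = (10.2)² × (1.946×10⁴/6240)⁴ = 104.04 × 94.5873 = 9841.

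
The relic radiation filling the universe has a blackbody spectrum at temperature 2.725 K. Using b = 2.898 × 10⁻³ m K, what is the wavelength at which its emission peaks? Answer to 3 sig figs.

λ_max ≈ 1.06×10⁻³ m

Wien's displacement law: λ_max = b/T = (2.898×10⁻³ m·K)/(2.725 K) = 1.063×10⁻³ m.
That is 1.06×10⁻³ m, in the microwave range.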